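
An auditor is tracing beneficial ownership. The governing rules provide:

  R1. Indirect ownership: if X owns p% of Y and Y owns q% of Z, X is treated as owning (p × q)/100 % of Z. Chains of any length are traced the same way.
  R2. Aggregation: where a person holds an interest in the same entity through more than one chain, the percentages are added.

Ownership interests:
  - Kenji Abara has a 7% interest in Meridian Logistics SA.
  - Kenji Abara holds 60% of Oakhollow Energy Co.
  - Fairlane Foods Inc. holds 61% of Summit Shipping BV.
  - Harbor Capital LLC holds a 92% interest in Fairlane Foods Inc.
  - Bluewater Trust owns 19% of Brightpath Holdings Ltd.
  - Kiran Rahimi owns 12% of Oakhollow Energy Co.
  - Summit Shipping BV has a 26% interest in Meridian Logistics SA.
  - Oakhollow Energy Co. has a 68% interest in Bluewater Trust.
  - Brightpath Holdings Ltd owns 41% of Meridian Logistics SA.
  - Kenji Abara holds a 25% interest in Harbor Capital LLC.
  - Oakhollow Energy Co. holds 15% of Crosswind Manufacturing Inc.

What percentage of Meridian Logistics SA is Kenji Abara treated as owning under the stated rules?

Chain via Oakhollow Energy Co. → Bluewater Trust → Brightpath Holdings Ltd (R1): 60% × 68% × 19% × 41% = 3.17832% of Meridian Logistics SA.
Chain via Harbor Capital LLC → Fairlane Foods Inc. → Summit Shipping BV (R1): 25% × 92% × 61% × 26% = 3.6478% of Meridian Logistics SA.
Direct interest in Meridian Logistics SA: 7%.
Aggregating (R2): 3.17832% + 3.6478% + 7% = 13.82612%.

13.82612%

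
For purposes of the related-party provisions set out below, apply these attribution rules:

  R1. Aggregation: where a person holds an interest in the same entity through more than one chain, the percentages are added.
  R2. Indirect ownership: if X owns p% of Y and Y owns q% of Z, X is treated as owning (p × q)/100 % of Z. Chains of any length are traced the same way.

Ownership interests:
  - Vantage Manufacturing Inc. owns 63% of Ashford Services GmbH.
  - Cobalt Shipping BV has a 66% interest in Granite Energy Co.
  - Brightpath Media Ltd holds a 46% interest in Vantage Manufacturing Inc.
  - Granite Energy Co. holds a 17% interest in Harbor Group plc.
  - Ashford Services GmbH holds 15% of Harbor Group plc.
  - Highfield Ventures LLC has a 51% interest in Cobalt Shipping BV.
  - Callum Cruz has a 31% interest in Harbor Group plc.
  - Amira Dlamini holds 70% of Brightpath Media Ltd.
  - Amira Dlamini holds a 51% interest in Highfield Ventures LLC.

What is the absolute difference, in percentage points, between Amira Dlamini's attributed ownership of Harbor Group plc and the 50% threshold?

44.038778

Chain via Brightpath Media Ltd → Vantage Manufacturing Inc. → Ashford Services GmbH (R2): 70% × 46% × 63% × 15% = 3.0429% of Harbor Group plc.
Chain via Highfield Ventures LLC → Cobalt Shipping BV → Granite Energy Co. (R2): 51% × 51% × 66% × 17% = 2.918322% of Harbor Group plc.
Aggregating (R1): 3.0429% + 2.918322% = 5.961222%.
5.961222% falls short of the 50% threshold by 44.038778 percentage points.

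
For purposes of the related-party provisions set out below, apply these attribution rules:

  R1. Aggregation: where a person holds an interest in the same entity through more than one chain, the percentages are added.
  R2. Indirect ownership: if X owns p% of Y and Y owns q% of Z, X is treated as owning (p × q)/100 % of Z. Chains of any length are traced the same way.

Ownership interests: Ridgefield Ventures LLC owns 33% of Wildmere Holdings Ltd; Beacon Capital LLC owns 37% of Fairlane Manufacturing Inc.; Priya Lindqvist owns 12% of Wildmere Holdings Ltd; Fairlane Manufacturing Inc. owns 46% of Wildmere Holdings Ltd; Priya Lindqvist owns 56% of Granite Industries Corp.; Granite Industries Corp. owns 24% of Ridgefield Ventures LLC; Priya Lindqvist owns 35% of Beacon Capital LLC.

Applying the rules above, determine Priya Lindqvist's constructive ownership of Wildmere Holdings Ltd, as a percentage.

22.3922%

Chain via Beacon Capital LLC → Fairlane Manufacturing Inc. (R2): 35% × 37% × 46% = 5.957% of Wildmere Holdings Ltd.
Chain via Granite Industries Corp. → Ridgefield Ventures LLC (R2): 56% × 24% × 33% = 4.4352% of Wildmere Holdings Ltd.
Direct interest in Wildmere Holdings Ltd: 12%.
Aggregating (R1): 5.957% + 4.4352% + 12% = 22.3922%.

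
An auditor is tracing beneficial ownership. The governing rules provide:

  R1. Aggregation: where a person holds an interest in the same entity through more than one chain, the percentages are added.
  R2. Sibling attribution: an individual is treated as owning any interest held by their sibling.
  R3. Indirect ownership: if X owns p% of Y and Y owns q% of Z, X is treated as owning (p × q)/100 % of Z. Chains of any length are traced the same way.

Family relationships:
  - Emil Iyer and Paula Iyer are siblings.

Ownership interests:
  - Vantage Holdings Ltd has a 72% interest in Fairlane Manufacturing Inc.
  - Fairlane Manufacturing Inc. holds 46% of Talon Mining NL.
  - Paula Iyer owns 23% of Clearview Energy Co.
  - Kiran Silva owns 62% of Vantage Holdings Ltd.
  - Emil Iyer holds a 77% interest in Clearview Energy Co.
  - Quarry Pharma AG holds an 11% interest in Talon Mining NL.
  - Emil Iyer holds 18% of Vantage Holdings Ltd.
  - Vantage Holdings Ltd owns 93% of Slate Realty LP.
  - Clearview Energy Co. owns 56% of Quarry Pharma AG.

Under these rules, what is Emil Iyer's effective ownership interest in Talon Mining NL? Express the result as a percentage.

By sibling attribution (R2), Emil Iyer is treated as also owning Paula Iyer's interest in Clearview Energy Co, giving 77% + 23% = 100%.
Chain via Clearview Energy Co. → Quarry Pharma AG (R3): 100% × 56% × 11% = 6.16% of Talon Mining NL.
Chain via Vantage Holdings Ltd → Fairlane Manufacturing Inc. (R3): 18% × 72% × 46% = 5.9616% of Talon Mining NL.
Aggregating (R1): 6.16% + 5.9616% = 12.1216%.

12.1216%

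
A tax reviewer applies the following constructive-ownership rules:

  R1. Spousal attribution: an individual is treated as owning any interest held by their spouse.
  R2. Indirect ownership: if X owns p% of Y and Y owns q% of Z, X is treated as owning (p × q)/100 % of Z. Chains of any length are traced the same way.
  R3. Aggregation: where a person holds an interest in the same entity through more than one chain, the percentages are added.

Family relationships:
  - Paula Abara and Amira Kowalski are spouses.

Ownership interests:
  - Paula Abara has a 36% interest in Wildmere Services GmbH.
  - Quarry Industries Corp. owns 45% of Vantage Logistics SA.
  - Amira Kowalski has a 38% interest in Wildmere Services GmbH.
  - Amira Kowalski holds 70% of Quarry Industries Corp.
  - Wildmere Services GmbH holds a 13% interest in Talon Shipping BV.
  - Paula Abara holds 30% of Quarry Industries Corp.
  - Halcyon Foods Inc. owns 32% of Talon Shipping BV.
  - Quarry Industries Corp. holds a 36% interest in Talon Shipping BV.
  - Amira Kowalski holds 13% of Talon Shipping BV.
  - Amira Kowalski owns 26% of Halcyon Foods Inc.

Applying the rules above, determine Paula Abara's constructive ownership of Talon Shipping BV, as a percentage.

66.94%

By spousal attribution (R1), Paula Abara is treated as also owning Amira Kowalski's interest in Quarry Industries Corp, giving 30% + 70% = 100%.
By spousal attribution (R1), Paula Abara is treated as also owning Amira Kowalski's interest in Wildmere Services GmbH, giving 36% + 38% = 74%.
By spousal attribution (R1), Paula Abara is treated as owning Amira Kowalski's 26% interest in Halcyon Foods Inc.
By spousal attribution (R1), Paula Abara is treated as owning Amira Kowalski's 13% interest in Talon Shipping BV.
Chain via Quarry Industries Corp. (R2): 100% × 36% = 36% of Talon Shipping BV.
Chain via Wildmere Services GmbH (R2): 74% × 13% = 9.62% of Talon Shipping BV.
Chain via Halcyon Foods Inc. (R2): 26% × 32% = 8.32% of Talon Shipping BV.
Direct interest in Talon Shipping BV: 13%.
Aggregating (R3): 36% + 9.62% + 8.32% + 13% = 66.94%.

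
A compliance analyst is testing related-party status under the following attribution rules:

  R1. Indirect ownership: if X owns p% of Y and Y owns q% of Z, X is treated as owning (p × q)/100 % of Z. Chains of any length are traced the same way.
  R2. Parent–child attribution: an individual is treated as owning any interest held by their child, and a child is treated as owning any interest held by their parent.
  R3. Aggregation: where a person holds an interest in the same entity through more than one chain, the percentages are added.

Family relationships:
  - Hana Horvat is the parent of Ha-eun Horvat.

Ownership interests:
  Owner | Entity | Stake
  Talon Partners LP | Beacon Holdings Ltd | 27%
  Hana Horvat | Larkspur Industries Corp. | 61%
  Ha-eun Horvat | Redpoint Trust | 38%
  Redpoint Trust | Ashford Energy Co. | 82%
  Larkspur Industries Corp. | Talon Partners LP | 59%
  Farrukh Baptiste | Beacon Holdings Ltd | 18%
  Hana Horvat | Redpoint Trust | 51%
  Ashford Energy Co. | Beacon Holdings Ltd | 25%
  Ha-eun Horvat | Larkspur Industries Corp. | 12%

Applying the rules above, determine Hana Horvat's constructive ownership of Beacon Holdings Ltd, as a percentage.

29.8739%

By parent–child attribution (R2), Hana Horvat is treated as also owning Ha-eun Horvat's interest in Larkspur Industries Corp, giving 61% + 12% = 73%.
By parent–child attribution (R2), Hana Horvat is treated as also owning Ha-eun Horvat's interest in Redpoint Trust, giving 51% + 38% = 89%.
Chain via Larkspur Industries Corp. → Talon Partners LP (R1): 73% × 59% × 27% = 11.6289% of Beacon Holdings Ltd.
Chain via Redpoint Trust → Ashford Energy Co. (R1): 89% × 82% × 25% = 18.245% of Beacon Holdings Ltd.
Aggregating (R3): 11.6289% + 18.245% = 29.8739%.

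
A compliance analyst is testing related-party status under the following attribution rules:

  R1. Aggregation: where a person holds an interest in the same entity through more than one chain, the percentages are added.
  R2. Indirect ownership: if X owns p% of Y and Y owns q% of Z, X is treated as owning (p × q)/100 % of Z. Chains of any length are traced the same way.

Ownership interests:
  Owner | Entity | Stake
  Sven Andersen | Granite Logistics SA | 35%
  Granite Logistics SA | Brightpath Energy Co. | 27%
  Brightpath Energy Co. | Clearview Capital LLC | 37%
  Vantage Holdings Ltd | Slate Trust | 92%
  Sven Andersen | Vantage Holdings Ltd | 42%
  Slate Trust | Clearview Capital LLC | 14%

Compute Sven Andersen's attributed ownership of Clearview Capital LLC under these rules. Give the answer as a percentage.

8.9061%

Chain via Granite Logistics SA → Brightpath Energy Co. (R2): 35% × 27% × 37% = 3.4965% of Clearview Capital LLC.
Chain via Vantage Holdings Ltd → Slate Trust (R2): 42% × 92% × 14% = 5.4096% of Clearview Capital LLC.
Aggregating (R1): 3.4965% + 5.4096% = 8.9061%.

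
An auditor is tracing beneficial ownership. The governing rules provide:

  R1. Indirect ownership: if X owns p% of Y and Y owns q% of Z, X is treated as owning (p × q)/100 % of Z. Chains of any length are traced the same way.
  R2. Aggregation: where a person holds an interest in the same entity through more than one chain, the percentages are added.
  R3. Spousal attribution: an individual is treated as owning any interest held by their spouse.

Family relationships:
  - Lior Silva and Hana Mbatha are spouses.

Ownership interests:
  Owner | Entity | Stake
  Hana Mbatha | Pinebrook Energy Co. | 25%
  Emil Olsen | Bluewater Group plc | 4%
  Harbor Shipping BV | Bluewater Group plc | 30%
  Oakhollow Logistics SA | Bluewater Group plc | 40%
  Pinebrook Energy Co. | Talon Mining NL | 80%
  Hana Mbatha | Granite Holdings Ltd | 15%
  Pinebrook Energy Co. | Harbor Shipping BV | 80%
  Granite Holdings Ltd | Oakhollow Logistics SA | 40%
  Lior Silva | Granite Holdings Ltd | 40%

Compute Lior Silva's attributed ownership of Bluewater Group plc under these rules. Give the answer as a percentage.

14.8%

By spousal attribution (R3), Lior Silva is treated as also owning Hana Mbatha's interest in Granite Holdings Ltd, giving 40% + 15% = 55%.
By spousal attribution (R3), Lior Silva is treated as owning Hana Mbatha's 25% interest in Pinebrook Energy Co.
Chain via Granite Holdings Ltd → Oakhollow Logistics SA (R1): 55% × 40% × 40% = 8.8% of Bluewater Group plc.
Chain via Pinebrook Energy Co. → Harbor Shipping BV (R1): 25% × 80% × 30% = 6% of Bluewater Group plc.
Aggregating (R2): 8.8% + 6% = 14.8%.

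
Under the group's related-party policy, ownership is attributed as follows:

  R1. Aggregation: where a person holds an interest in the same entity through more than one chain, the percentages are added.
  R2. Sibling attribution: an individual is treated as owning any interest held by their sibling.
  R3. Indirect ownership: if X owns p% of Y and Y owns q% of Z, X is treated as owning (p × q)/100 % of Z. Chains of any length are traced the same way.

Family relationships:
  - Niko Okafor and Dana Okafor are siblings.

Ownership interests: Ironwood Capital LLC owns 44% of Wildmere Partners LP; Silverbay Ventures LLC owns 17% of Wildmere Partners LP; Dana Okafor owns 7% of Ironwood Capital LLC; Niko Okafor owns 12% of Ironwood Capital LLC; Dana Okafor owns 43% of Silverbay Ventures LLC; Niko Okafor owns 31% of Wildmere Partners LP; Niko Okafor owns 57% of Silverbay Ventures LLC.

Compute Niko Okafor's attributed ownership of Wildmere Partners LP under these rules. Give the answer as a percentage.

By sibling attribution (R2), Niko Okafor is treated as also owning Dana Okafor's interest in Ironwood Capital LLC, giving 12% + 7% = 19%.
By sibling attribution (R2), Niko Okafor is treated as also owning Dana Okafor's interest in Silverbay Ventures LLC, giving 57% + 43% = 100%.
Chain via Ironwood Capital LLC (R3): 19% × 44% = 8.36% of Wildmere Partners LP.
Chain via Silverbay Ventures LLC (R3): 100% × 17% = 17% of Wildmere Partners LP.
Direct interest in Wildmere Partners LP: 31%.
Aggregating (R1): 8.36% + 17% + 31% = 56.36%.

56.36%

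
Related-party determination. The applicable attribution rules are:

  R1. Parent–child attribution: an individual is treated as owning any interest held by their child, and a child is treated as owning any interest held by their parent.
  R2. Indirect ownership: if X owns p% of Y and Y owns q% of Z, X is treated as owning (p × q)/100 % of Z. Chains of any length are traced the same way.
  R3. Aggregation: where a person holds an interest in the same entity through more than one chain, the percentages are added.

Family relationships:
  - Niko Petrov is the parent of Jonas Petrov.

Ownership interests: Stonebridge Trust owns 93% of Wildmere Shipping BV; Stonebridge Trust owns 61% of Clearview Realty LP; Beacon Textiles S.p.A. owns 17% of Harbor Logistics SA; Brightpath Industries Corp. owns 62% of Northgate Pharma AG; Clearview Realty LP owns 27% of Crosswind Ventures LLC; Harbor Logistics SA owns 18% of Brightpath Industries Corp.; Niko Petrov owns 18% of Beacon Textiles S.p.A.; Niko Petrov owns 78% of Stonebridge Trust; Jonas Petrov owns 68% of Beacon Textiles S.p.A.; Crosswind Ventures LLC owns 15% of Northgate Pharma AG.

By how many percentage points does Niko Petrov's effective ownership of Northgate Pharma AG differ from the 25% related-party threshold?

By parent–child attribution (R1), Niko Petrov is treated as also owning Jonas Petrov's interest in Beacon Textiles S.p.A, giving 18% + 68% = 86%.
Chain via Beacon Textiles S.p.A. → Harbor Logistics SA → Brightpath Industries Corp. (R2): 86% × 17% × 18% × 62% = 1.631592% of Northgate Pharma AG.
Chain via Stonebridge Trust → Clearview Realty LP → Crosswind Ventures LLC (R2): 78% × 61% × 27% × 15% = 1.92699% of Northgate Pharma AG.
Aggregating (R3): 1.631592% + 1.92699% = 3.558582%.
3.558582% falls short of the 25% threshold by 21.441418 percentage points.

21.441418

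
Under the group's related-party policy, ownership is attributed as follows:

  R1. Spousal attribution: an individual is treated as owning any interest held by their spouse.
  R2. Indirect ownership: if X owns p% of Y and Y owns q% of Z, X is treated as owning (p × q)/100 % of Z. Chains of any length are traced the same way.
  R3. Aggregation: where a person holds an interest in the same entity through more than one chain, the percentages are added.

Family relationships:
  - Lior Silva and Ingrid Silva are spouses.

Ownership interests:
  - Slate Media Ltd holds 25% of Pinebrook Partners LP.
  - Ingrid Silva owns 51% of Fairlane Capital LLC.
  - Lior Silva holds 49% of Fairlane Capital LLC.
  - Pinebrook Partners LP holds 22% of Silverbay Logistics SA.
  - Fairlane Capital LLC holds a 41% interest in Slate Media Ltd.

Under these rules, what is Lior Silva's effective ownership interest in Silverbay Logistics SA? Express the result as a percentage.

2.255%

By spousal attribution (R1), Lior Silva is treated as also owning Ingrid Silva's interest in Fairlane Capital LLC, giving 49% + 51% = 100%.
Chain via Fairlane Capital LLC → Slate Media Ltd → Pinebrook Partners LP (R2): 100% × 41% × 25% × 22% = 2.255% of Silverbay Logistics SA.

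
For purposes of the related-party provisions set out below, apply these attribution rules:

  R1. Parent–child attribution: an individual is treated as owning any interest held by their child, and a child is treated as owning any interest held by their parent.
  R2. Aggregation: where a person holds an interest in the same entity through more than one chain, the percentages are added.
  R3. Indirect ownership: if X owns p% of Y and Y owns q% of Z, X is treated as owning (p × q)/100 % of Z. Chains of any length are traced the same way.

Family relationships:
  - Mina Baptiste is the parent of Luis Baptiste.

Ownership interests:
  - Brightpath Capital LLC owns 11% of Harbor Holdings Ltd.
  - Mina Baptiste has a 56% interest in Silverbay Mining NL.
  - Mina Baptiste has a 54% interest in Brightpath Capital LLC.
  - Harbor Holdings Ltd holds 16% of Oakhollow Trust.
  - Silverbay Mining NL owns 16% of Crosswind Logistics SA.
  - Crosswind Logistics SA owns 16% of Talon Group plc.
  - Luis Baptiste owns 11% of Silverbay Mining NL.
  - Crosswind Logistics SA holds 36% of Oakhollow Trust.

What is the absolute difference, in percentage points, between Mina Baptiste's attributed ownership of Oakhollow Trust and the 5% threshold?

0.1904

By parent–child attribution (R1), Mina Baptiste is treated as also owning Luis Baptiste's interest in Silverbay Mining NL, giving 56% + 11% = 67%.
Chain via Brightpath Capital LLC → Harbor Holdings Ltd (R3): 54% × 11% × 16% = 0.9504% of Oakhollow Trust.
Chain via Silverbay Mining NL → Crosswind Logistics SA (R3): 67% × 16% × 36% = 3.8592% of Oakhollow Trust.
Aggregating (R2): 0.9504% + 3.8592% = 4.8096%.
4.8096% falls short of the 5% threshold by 0.1904 percentage points.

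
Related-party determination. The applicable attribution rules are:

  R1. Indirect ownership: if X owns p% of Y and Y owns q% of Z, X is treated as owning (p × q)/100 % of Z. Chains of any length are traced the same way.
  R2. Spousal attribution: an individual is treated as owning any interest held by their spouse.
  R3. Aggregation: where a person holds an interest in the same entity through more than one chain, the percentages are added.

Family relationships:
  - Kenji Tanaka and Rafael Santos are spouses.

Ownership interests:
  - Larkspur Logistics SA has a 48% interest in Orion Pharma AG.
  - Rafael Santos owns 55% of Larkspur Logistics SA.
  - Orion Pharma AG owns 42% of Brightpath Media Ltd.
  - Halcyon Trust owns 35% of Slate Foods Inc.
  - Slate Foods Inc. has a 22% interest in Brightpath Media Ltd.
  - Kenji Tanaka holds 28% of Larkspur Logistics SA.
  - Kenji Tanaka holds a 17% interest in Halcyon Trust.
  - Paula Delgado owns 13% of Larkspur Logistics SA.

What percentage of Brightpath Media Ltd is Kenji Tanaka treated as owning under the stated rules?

18.0418%

By spousal attribution (R2), Kenji Tanaka is treated as also owning Rafael Santos's interest in Larkspur Logistics SA, giving 28% + 55% = 83%.
Chain via Halcyon Trust → Slate Foods Inc. (R1): 17% × 35% × 22% = 1.309% of Brightpath Media Ltd.
Chain via Larkspur Logistics SA → Orion Pharma AG (R1): 83% × 48% × 42% = 16.7328% of Brightpath Media Ltd.
Aggregating (R3): 1.309% + 16.7328% = 18.0418%.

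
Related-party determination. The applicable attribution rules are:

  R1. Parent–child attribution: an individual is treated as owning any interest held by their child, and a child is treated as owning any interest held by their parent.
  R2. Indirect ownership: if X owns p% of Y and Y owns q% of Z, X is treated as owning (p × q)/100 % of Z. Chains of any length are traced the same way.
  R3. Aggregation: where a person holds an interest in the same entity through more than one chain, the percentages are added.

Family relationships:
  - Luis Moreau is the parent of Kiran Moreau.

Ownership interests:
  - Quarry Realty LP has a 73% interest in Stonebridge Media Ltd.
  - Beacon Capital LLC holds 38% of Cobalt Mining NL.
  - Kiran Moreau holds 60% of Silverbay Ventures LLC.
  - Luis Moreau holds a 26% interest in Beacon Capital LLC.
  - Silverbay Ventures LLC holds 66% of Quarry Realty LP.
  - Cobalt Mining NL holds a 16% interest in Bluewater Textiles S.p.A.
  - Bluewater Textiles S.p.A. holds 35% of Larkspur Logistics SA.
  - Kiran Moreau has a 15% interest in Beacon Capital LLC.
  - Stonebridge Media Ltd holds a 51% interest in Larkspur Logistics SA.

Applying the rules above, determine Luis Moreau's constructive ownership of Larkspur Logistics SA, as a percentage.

15.61556%

By parent–child attribution (R1), Luis Moreau is treated as also owning Kiran Moreau's interest in Beacon Capital LLC, giving 26% + 15% = 41%.
By parent–child attribution (R1), Luis Moreau is treated as owning Kiran Moreau's 60% interest in Silverbay Ventures LLC.
Chain via Beacon Capital LLC → Cobalt Mining NL → Bluewater Textiles S.p.A. (R2): 41% × 38% × 16% × 35% = 0.87248% of Larkspur Logistics SA.
Chain via Silverbay Ventures LLC → Quarry Realty LP → Stonebridge Media Ltd (R2): 60% × 66% × 73% × 51% = 14.74308% of Larkspur Logistics SA.
Aggregating (R3): 0.87248% + 14.74308% = 15.61556%.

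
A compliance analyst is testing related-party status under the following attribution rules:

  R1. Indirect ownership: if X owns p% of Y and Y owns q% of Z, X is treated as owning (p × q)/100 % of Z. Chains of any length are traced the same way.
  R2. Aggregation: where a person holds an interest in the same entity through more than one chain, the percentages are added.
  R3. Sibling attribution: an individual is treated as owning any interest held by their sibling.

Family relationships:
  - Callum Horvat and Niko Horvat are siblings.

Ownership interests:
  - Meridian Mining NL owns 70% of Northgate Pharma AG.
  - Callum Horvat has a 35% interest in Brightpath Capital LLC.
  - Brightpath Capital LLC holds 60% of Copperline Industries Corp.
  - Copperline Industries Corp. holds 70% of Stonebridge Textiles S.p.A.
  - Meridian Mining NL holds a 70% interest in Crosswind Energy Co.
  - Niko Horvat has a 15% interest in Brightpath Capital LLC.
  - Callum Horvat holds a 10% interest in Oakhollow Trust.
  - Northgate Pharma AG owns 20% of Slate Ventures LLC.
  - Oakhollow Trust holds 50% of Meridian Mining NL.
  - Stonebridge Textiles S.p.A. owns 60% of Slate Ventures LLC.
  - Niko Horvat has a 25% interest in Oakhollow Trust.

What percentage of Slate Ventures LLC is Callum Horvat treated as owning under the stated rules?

15.05%

By sibling attribution (R3), Callum Horvat is treated as also owning Niko Horvat's interest in Brightpath Capital LLC, giving 35% + 15% = 50%.
By sibling attribution (R3), Callum Horvat is treated as also owning Niko Horvat's interest in Oakhollow Trust, giving 10% + 25% = 35%.
Chain via Brightpath Capital LLC → Copperline Industries Corp. → Stonebridge Textiles S.p.A. (R1): 50% × 60% × 70% × 60% = 12.6% of Slate Ventures LLC.
Chain via Oakhollow Trust → Meridian Mining NL → Northgate Pharma AG (R1): 35% × 50% × 70% × 20% = 2.45% of Slate Ventures LLC.
Aggregating (R2): 12.6% + 2.45% = 15.05%.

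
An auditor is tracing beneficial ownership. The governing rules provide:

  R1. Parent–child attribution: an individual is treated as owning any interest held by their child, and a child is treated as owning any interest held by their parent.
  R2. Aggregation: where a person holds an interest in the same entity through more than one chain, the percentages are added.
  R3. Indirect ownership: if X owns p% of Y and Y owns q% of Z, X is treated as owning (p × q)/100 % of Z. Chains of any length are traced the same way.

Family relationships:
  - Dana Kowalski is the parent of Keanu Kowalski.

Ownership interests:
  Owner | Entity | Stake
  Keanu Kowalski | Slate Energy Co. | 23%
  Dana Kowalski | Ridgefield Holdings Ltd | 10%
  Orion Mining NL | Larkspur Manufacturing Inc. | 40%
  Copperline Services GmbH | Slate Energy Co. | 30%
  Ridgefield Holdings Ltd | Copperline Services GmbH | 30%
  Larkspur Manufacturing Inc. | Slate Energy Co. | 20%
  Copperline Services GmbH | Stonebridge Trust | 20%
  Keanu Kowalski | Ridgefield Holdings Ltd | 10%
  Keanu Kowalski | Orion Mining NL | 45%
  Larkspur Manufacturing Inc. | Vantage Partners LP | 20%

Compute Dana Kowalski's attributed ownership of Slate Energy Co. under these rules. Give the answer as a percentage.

By parent–child attribution (R1), Dana Kowalski is treated as also owning Keanu Kowalski's interest in Ridgefield Holdings Ltd, giving 10% + 10% = 20%.
By parent–child attribution (R1), Dana Kowalski is treated as owning Keanu Kowalski's 45% interest in Orion Mining NL.
By parent–child attribution (R1), Dana Kowalski is treated as owning Keanu Kowalski's 23% interest in Slate Energy Co.
Chain via Ridgefield Holdings Ltd → Copperline Services GmbH (R3): 20% × 30% × 30% = 1.8% of Slate Energy Co.
Chain via Orion Mining NL → Larkspur Manufacturing Inc. (R3): 45% × 40% × 20% = 3.6% of Slate Energy Co.
Direct interest in Slate Energy Co: 23%.
Aggregating (R2): 1.8% + 3.6% + 23% = 28.4%.

28.4%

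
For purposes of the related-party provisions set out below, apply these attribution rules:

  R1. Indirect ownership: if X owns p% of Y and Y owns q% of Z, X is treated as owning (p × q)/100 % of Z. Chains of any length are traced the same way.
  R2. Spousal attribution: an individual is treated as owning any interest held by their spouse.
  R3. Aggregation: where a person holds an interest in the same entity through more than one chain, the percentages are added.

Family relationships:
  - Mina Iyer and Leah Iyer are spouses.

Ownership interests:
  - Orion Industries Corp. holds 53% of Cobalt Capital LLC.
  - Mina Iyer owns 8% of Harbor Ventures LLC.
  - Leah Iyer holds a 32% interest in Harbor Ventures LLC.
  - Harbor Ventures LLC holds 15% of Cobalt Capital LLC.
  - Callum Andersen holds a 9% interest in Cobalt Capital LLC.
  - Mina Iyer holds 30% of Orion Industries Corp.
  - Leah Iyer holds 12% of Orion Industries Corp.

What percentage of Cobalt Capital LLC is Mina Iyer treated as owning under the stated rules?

28.26%

By spousal attribution (R2), Mina Iyer is treated as also owning Leah Iyer's interest in Harbor Ventures LLC, giving 8% + 32% = 40%.
By spousal attribution (R2), Mina Iyer is treated as also owning Leah Iyer's interest in Orion Industries Corp, giving 30% + 12% = 42%.
Chain via Harbor Ventures LLC (R1): 40% × 15% = 6% of Cobalt Capital LLC.
Chain via Orion Industries Corp. (R1): 42% × 53% = 22.26% of Cobalt Capital LLC.
Aggregating (R3): 6% + 22.26% = 28.26%.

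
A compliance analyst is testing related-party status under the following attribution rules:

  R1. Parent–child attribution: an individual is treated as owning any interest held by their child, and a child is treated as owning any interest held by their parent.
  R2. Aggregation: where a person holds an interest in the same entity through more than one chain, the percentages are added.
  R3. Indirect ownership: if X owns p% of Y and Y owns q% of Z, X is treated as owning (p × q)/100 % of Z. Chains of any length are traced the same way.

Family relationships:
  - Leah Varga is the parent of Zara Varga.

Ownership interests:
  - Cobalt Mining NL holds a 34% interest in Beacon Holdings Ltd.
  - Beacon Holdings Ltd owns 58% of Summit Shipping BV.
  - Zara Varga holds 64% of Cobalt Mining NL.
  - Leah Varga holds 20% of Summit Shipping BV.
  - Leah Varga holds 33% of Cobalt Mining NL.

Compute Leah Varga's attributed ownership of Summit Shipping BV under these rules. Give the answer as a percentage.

By parent–child attribution (R1), Leah Varga is treated as also owning Zara Varga's interest in Cobalt Mining NL, giving 33% + 64% = 97%.
Chain via Cobalt Mining NL → Beacon Holdings Ltd (R3): 97% × 34% × 58% = 19.1284% of Summit Shipping BV.
Direct interest in Summit Shipping BV: 20%.
Aggregating (R2): 19.1284% + 20% = 39.1284%.

39.1284%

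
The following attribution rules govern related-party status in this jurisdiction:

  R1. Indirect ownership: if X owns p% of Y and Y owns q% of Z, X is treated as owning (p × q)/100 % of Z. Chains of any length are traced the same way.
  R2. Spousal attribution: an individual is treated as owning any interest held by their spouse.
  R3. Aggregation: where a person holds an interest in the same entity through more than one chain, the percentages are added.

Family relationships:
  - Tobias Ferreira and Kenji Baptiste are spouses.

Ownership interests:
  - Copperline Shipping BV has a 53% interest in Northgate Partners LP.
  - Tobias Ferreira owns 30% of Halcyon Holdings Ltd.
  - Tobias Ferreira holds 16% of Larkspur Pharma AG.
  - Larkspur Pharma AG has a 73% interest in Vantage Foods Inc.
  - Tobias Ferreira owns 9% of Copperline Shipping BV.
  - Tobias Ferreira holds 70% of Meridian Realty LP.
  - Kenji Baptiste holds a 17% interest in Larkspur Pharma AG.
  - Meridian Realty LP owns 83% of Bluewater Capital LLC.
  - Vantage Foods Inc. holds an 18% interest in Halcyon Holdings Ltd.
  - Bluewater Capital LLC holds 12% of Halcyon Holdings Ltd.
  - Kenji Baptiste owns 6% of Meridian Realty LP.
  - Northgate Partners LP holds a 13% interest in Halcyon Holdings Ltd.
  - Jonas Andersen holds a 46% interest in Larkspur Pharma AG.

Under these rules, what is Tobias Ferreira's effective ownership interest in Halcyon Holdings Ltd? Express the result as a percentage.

42.5259%

By spousal attribution (R2), Tobias Ferreira is treated as also owning Kenji Baptiste's interest in Meridian Realty LP, giving 70% + 6% = 76%.
By spousal attribution (R2), Tobias Ferreira is treated as also owning Kenji Baptiste's interest in Larkspur Pharma AG, giving 16% + 17% = 33%.
Chain via Meridian Realty LP → Bluewater Capital LLC (R1): 76% × 83% × 12% = 7.5696% of Halcyon Holdings Ltd.
Chain via Larkspur Pharma AG → Vantage Foods Inc. (R1): 33% × 73% × 18% = 4.3362% of Halcyon Holdings Ltd.
Chain via Copperline Shipping BV → Northgate Partners LP (R1): 9% × 53% × 13% = 0.6201% of Halcyon Holdings Ltd.
Direct interest in Halcyon Holdings Ltd: 30%.
Aggregating (R3): 7.5696% + 4.3362% + 0.6201% + 30% = 42.5259%.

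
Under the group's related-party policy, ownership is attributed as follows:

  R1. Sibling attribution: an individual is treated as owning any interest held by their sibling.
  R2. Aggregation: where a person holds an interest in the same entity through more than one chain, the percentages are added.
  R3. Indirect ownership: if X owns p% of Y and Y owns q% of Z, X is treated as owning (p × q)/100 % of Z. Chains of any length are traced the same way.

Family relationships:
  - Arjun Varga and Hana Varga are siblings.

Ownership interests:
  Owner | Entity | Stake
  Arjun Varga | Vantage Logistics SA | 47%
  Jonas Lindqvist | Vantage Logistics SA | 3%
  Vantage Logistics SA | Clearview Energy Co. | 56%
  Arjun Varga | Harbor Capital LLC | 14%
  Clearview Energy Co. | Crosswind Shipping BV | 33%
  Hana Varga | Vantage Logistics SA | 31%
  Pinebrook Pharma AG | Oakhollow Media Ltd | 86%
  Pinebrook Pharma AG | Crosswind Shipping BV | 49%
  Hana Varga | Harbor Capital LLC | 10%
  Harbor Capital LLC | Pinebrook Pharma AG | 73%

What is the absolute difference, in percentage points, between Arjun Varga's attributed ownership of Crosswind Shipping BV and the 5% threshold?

17.9992

By sibling attribution (R1), Arjun Varga is treated as also owning Hana Varga's interest in Vantage Logistics SA, giving 47% + 31% = 78%.
By sibling attribution (R1), Arjun Varga is treated as also owning Hana Varga's interest in Harbor Capital LLC, giving 14% + 10% = 24%.
Chain via Vantage Logistics SA → Clearview Energy Co. (R3): 78% × 56% × 33% = 14.4144% of Crosswind Shipping BV.
Chain via Harbor Capital LLC → Pinebrook Pharma AG (R3): 24% × 73% × 49% = 8.5848% of Crosswind Shipping BV.
Aggregating (R2): 14.4144% + 8.5848% = 22.9992%.
22.9992% exceeds the 5% threshold by 17.9992 percentage points.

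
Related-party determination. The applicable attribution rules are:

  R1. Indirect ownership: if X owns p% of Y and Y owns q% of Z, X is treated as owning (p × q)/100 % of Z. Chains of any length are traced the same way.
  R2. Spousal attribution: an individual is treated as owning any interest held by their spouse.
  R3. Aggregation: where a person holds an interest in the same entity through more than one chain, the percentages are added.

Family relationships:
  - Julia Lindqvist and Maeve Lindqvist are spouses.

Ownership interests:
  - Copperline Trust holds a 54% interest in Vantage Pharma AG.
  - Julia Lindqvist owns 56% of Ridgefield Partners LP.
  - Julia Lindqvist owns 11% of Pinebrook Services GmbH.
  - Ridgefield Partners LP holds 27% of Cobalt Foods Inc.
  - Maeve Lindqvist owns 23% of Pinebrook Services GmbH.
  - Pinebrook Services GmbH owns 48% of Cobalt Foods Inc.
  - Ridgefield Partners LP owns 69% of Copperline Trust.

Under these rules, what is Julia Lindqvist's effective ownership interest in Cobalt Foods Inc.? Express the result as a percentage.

By spousal attribution (R2), Julia Lindqvist is treated as also owning Maeve Lindqvist's interest in Pinebrook Services GmbH, giving 11% + 23% = 34%.
Chain via Pinebrook Services GmbH (R1): 34% × 48% = 16.32% of Cobalt Foods Inc.
Chain via Ridgefield Partners LP (R1): 56% × 27% = 15.12% of Cobalt Foods Inc.
Aggregating (R3): 16.32% + 15.12% = 31.44%.

31.44%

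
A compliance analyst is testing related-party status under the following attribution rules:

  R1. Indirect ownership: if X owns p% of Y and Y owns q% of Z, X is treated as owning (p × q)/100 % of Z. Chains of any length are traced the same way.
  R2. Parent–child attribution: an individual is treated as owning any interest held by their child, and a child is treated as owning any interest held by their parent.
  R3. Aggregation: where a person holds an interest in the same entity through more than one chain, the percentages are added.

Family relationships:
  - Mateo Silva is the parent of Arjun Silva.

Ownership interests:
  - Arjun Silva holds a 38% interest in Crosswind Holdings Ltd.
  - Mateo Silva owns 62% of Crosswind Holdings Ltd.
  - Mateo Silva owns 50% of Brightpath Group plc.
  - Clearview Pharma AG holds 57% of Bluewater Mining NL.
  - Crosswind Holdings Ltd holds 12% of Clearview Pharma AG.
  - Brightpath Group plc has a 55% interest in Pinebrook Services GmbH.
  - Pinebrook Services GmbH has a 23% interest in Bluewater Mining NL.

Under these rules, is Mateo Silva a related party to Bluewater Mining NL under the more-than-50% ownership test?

No

By parent–child attribution (R2), Mateo Silva is treated as also owning Arjun Silva's interest in Crosswind Holdings Ltd, giving 62% + 38% = 100%.
Chain via Brightpath Group plc → Pinebrook Services GmbH (R1): 50% × 55% × 23% = 6.325% of Bluewater Mining NL.
Chain via Crosswind Holdings Ltd → Clearview Pharma AG (R1): 100% × 12% × 57% = 6.84% of Bluewater Mining NL.
Aggregating (R3): 6.325% + 6.84% = 13.165%.
13.165% does not exceed the 50% threshold, so Mateo is not a related party to Bluewater Mining NL.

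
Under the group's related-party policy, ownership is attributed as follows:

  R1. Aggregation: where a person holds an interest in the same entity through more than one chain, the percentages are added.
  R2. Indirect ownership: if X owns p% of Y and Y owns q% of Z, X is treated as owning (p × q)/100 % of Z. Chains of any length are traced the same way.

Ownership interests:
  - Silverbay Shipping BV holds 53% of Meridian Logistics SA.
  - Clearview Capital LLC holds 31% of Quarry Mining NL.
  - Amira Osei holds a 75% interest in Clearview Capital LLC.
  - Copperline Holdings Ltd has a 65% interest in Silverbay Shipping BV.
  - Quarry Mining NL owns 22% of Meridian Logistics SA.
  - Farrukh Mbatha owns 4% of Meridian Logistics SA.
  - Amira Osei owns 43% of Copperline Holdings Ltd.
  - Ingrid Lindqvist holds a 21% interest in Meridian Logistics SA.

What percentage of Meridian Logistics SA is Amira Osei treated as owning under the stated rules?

Chain via Clearview Capital LLC → Quarry Mining NL (R2): 75% × 31% × 22% = 5.115% of Meridian Logistics SA.
Chain via Copperline Holdings Ltd → Silverbay Shipping BV (R2): 43% × 65% × 53% = 14.8135% of Meridian Logistics SA.
Aggregating (R1): 5.115% + 14.8135% = 19.9285%.

19.9285%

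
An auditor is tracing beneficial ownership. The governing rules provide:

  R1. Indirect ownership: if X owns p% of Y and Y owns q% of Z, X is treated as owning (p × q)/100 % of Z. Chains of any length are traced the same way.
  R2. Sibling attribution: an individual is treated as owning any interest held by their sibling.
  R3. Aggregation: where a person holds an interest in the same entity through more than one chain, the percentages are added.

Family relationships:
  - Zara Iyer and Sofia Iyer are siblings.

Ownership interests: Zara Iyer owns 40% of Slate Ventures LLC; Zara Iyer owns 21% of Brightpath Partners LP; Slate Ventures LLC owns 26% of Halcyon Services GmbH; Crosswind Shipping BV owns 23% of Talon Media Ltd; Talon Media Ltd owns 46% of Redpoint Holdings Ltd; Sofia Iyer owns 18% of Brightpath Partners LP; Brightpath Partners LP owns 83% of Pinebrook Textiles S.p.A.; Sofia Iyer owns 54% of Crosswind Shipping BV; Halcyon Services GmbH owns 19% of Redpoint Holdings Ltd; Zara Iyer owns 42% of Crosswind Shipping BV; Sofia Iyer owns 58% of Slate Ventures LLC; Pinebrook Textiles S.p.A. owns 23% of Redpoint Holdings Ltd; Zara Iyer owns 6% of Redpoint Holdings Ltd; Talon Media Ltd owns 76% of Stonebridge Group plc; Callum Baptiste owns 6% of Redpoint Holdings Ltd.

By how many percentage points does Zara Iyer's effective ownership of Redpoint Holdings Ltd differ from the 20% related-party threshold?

8.4431

By sibling attribution (R2), Zara Iyer is treated as also owning Sofia Iyer's interest in Crosswind Shipping BV, giving 42% + 54% = 96%.
By sibling attribution (R2), Zara Iyer is treated as also owning Sofia Iyer's interest in Brightpath Partners LP, giving 21% + 18% = 39%.
By sibling attribution (R2), Zara Iyer is treated as also owning Sofia Iyer's interest in Slate Ventures LLC, giving 40% + 58% = 98%.
Chain via Crosswind Shipping BV → Talon Media Ltd (R1): 96% × 23% × 46% = 10.1568% of Redpoint Holdings Ltd.
Chain via Brightpath Partners LP → Pinebrook Textiles S.p.A. (R1): 39% × 83% × 23% = 7.4451% of Redpoint Holdings Ltd.
Chain via Slate Ventures LLC → Halcyon Services GmbH (R1): 98% × 26% × 19% = 4.8412% of Redpoint Holdings Ltd.
Direct interest in Redpoint Holdings Ltd: 6%.
Aggregating (R3): 10.1568% + 7.4451% + 4.8412% + 6% = 28.4431%.
28.4431% exceeds the 20% threshold by 8.4431 percentage points.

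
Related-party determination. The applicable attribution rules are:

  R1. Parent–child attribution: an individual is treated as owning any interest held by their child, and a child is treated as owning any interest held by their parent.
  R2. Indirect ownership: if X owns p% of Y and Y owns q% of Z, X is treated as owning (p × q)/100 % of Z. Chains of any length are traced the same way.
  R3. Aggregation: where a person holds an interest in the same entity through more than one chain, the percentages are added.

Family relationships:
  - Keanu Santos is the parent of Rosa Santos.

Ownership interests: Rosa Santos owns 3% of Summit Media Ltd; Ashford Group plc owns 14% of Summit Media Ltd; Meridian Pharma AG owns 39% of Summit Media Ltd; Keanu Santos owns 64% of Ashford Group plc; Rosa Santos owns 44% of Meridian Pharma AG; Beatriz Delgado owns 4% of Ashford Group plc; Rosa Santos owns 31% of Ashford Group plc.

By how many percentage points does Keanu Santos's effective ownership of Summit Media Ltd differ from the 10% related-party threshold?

By parent–child attribution (R1), Keanu Santos is treated as also owning Rosa Santos's interest in Ashford Group plc, giving 64% + 31% = 95%.
By parent–child attribution (R1), Keanu Santos is treated as owning Rosa Santos's 44% interest in Meridian Pharma AG.
By parent–child attribution (R1), Keanu Santos is treated as owning Rosa Santos's 3% interest in Summit Media Ltd.
Chain via Ashford Group plc (R2): 95% × 14% = 13.3% of Summit Media Ltd.
Chain via Meridian Pharma AG (R2): 44% × 39% = 17.16% of Summit Media Ltd.
Direct interest in Summit Media Ltd: 3%.
Aggregating (R3): 13.3% + 17.16% + 3% = 33.46%.
33.46% exceeds the 10% threshold by 23.46 percentage points.

23.46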